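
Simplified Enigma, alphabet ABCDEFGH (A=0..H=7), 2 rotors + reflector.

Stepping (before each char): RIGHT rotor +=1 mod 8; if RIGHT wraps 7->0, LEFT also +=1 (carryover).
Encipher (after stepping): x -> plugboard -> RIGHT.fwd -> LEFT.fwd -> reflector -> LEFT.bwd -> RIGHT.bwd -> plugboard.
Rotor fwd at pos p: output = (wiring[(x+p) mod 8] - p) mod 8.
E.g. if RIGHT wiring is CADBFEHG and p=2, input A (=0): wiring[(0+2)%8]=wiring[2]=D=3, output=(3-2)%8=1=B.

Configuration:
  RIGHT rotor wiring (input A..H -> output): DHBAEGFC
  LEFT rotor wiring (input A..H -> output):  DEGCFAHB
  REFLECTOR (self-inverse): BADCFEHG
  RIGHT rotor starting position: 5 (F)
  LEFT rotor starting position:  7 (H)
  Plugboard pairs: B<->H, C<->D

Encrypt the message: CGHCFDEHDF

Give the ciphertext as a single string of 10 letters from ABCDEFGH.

Answer: FBGHEFGGAG

Derivation:
Char 1 ('C'): step: R->6, L=7; C->plug->D->R->B->L->E->refl->F->L'->C->R'->F->plug->F
Char 2 ('G'): step: R->7, L=7; G->plug->G->R->H->L->A->refl->B->L'->G->R'->H->plug->B
Char 3 ('H'): step: R->0, L->0 (L advanced); H->plug->B->R->H->L->B->refl->A->L'->F->R'->G->plug->G
Char 4 ('C'): step: R->1, L=0; C->plug->D->R->D->L->C->refl->D->L'->A->R'->B->plug->H
Char 5 ('F'): step: R->2, L=0; F->plug->F->R->A->L->D->refl->C->L'->D->R'->E->plug->E
Char 6 ('D'): step: R->3, L=0; D->plug->C->R->D->L->C->refl->D->L'->A->R'->F->plug->F
Char 7 ('E'): step: R->4, L=0; E->plug->E->R->H->L->B->refl->A->L'->F->R'->G->plug->G
Char 8 ('H'): step: R->5, L=0; H->plug->B->R->A->L->D->refl->C->L'->D->R'->G->plug->G
Char 9 ('D'): step: R->6, L=0; D->plug->C->R->F->L->A->refl->B->L'->H->R'->A->plug->A
Char 10 ('F'): step: R->7, L=0; F->plug->F->R->F->L->A->refl->B->L'->H->R'->G->plug->G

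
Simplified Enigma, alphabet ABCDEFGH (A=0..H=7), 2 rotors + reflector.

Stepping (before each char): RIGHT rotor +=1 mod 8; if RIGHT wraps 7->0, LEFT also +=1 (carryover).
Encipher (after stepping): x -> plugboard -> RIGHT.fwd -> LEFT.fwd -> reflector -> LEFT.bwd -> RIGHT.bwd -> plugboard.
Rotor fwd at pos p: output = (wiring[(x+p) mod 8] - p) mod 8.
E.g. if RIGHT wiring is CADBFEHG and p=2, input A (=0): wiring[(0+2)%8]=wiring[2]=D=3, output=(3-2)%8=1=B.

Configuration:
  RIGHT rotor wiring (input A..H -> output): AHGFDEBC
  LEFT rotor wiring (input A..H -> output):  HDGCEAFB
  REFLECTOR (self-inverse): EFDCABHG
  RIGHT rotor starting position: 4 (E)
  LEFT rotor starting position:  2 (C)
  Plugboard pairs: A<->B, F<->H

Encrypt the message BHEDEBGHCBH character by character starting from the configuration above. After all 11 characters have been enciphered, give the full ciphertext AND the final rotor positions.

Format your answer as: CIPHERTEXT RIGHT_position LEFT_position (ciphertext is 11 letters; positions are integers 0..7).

Char 1 ('B'): step: R->5, L=2; B->plug->A->R->H->L->B->refl->F->L'->G->R'->H->plug->F
Char 2 ('H'): step: R->6, L=2; H->plug->F->R->H->L->B->refl->F->L'->G->R'->H->plug->F
Char 3 ('E'): step: R->7, L=2; E->plug->E->R->G->L->F->refl->B->L'->H->R'->D->plug->D
Char 4 ('D'): step: R->0, L->3 (L advanced); D->plug->D->R->F->L->E->refl->A->L'->G->R'->C->plug->C
Char 5 ('E'): step: R->1, L=3; E->plug->E->R->D->L->C->refl->D->L'->H->R'->H->plug->F
Char 6 ('B'): step: R->2, L=3; B->plug->A->R->E->L->G->refl->H->L'->A->R'->F->plug->H
Char 7 ('G'): step: R->3, L=3; G->plug->G->R->E->L->G->refl->H->L'->A->R'->B->plug->A
Char 8 ('H'): step: R->4, L=3; H->plug->F->R->D->L->C->refl->D->L'->H->R'->A->plug->B
Char 9 ('C'): step: R->5, L=3; C->plug->C->R->F->L->E->refl->A->L'->G->R'->H->plug->F
Char 10 ('B'): step: R->6, L=3; B->plug->A->R->D->L->C->refl->D->L'->H->R'->F->plug->H
Char 11 ('H'): step: R->7, L=3; H->plug->F->R->E->L->G->refl->H->L'->A->R'->C->plug->C
Final: ciphertext=FFDCFHABFHC, RIGHT=7, LEFT=3

Answer: FFDCFHABFHC 7 3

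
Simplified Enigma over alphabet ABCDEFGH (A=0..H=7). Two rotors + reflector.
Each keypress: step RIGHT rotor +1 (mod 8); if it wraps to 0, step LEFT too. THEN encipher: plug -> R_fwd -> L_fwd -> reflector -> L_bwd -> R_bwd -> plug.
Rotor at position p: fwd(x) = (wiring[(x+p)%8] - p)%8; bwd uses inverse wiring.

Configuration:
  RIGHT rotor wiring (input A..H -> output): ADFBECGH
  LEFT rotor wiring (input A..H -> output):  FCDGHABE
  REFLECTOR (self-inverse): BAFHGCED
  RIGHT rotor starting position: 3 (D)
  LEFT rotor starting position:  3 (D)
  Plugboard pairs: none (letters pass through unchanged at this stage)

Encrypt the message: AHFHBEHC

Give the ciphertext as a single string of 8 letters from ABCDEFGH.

Answer: BGBCEFFH

Derivation:
Char 1 ('A'): step: R->4, L=3; A->plug->A->R->A->L->D->refl->H->L'->G->R'->B->plug->B
Char 2 ('H'): step: R->5, L=3; H->plug->H->R->H->L->A->refl->B->L'->E->R'->G->plug->G
Char 3 ('F'): step: R->6, L=3; F->plug->F->R->D->L->G->refl->E->L'->B->R'->B->plug->B
Char 4 ('H'): step: R->7, L=3; H->plug->H->R->H->L->A->refl->B->L'->E->R'->C->plug->C
Char 5 ('B'): step: R->0, L->4 (L advanced); B->plug->B->R->D->L->A->refl->B->L'->E->R'->E->plug->E
Char 6 ('E'): step: R->1, L=4; E->plug->E->R->B->L->E->refl->G->L'->F->R'->F->plug->F
Char 7 ('H'): step: R->2, L=4; H->plug->H->R->B->L->E->refl->G->L'->F->R'->F->plug->F
Char 8 ('C'): step: R->3, L=4; C->plug->C->R->H->L->C->refl->F->L'->C->R'->H->plug->H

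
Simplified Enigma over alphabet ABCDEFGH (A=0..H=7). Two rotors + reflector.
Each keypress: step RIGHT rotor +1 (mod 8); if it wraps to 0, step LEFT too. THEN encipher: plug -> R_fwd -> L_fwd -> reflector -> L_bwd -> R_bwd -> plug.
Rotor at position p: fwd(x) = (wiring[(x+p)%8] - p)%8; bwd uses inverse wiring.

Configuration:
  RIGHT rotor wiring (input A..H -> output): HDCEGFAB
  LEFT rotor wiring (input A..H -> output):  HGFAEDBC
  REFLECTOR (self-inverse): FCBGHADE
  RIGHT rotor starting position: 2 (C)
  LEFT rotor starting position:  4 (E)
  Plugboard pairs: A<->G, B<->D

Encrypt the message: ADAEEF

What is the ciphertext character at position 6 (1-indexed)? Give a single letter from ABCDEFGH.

Char 1 ('A'): step: R->3, L=4; A->plug->G->R->A->L->A->refl->F->L'->C->R'->C->plug->C
Char 2 ('D'): step: R->4, L=4; D->plug->B->R->B->L->H->refl->E->L'->H->R'->F->plug->F
Char 3 ('A'): step: R->5, L=4; A->plug->G->R->H->L->E->refl->H->L'->B->R'->H->plug->H
Char 4 ('E'): step: R->6, L=4; E->plug->E->R->E->L->D->refl->G->L'->D->R'->B->plug->D
Char 5 ('E'): step: R->7, L=4; E->plug->E->R->F->L->C->refl->B->L'->G->R'->G->plug->A
Char 6 ('F'): step: R->0, L->5 (L advanced); F->plug->F->R->F->L->A->refl->F->L'->C->R'->C->plug->C

C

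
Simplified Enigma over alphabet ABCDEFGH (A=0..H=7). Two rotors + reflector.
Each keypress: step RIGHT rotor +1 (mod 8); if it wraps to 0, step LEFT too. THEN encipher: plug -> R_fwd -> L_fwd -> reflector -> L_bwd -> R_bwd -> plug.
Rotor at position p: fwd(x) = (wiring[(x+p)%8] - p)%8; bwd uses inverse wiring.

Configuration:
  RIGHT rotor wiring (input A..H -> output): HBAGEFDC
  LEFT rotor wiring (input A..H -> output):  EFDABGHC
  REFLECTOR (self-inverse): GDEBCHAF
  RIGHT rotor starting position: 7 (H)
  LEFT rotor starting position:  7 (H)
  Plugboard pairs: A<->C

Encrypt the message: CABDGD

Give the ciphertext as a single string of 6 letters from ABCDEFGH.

Char 1 ('C'): step: R->0, L->0 (L advanced); C->plug->A->R->H->L->C->refl->E->L'->A->R'->C->plug->A
Char 2 ('A'): step: R->1, L=0; A->plug->C->R->F->L->G->refl->A->L'->D->R'->D->plug->D
Char 3 ('B'): step: R->2, L=0; B->plug->B->R->E->L->B->refl->D->L'->C->R'->C->plug->A
Char 4 ('D'): step: R->3, L=0; D->plug->D->R->A->L->E->refl->C->L'->H->R'->E->plug->E
Char 5 ('G'): step: R->4, L=0; G->plug->G->R->E->L->B->refl->D->L'->C->R'->H->plug->H
Char 6 ('D'): step: R->5, L=0; D->plug->D->R->C->L->D->refl->B->L'->E->R'->E->plug->E

Answer: ADAEHE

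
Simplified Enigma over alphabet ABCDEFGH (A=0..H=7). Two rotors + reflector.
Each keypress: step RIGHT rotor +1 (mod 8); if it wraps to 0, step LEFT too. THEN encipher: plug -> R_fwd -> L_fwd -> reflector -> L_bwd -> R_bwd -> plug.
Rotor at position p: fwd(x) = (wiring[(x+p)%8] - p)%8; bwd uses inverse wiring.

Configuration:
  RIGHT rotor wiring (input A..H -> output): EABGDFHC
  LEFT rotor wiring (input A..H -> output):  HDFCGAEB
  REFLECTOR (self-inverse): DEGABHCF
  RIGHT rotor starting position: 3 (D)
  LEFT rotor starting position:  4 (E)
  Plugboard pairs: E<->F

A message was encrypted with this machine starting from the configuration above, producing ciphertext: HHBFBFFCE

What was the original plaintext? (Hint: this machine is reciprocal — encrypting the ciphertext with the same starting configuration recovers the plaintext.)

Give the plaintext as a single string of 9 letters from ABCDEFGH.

Answer: EGDHEHEFC

Derivation:
Char 1 ('H'): step: R->4, L=4; H->plug->H->R->C->L->A->refl->D->L'->E->R'->F->plug->E
Char 2 ('H'): step: R->5, L=4; H->plug->H->R->G->L->B->refl->E->L'->B->R'->G->plug->G
Char 3 ('B'): step: R->6, L=4; B->plug->B->R->E->L->D->refl->A->L'->C->R'->D->plug->D
Char 4 ('F'): step: R->7, L=4; F->plug->E->R->H->L->G->refl->C->L'->A->R'->H->plug->H
Char 5 ('B'): step: R->0, L->5 (L advanced); B->plug->B->R->A->L->D->refl->A->L'->F->R'->F->plug->E
Char 6 ('F'): step: R->1, L=5; F->plug->E->R->E->L->G->refl->C->L'->D->R'->H->plug->H
Char 7 ('F'): step: R->2, L=5; F->plug->E->R->F->L->A->refl->D->L'->A->R'->F->plug->E
Char 8 ('C'): step: R->3, L=5; C->plug->C->R->C->L->E->refl->B->L'->H->R'->E->plug->F
Char 9 ('E'): step: R->4, L=5; E->plug->F->R->E->L->G->refl->C->L'->D->R'->C->plug->C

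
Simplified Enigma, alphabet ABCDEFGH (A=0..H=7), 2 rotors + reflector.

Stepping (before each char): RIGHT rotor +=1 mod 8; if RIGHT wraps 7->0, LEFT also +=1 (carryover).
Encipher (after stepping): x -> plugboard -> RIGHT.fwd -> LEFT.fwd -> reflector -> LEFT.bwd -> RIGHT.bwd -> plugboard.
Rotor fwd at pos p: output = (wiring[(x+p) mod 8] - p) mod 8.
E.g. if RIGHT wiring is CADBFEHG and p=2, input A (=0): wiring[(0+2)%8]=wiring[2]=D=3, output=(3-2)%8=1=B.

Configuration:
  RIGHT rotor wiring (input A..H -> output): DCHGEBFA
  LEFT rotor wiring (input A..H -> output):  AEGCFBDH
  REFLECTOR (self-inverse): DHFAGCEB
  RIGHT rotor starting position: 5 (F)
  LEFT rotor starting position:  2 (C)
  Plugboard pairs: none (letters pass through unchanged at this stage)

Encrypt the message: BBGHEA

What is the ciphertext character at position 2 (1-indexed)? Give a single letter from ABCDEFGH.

Char 1 ('B'): step: R->6, L=2; B->plug->B->R->C->L->D->refl->A->L'->B->R'->E->plug->E
Char 2 ('B'): step: R->7, L=2; B->plug->B->R->E->L->B->refl->H->L'->D->R'->C->plug->C

C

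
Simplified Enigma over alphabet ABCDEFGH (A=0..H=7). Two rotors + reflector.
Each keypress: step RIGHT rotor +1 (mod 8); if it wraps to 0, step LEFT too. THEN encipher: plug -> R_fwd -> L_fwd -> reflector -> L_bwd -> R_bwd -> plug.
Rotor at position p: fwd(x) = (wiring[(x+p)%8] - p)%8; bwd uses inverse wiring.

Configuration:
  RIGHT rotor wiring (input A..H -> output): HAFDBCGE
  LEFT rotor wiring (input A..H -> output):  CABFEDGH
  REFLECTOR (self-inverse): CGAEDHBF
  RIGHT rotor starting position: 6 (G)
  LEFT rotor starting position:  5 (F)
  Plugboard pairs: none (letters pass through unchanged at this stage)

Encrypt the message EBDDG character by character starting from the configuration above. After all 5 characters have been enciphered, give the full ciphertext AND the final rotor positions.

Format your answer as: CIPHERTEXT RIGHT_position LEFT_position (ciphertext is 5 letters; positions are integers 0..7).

Char 1 ('E'): step: R->7, L=5; E->plug->E->R->E->L->D->refl->E->L'->F->R'->A->plug->A
Char 2 ('B'): step: R->0, L->6 (L advanced); B->plug->B->R->A->L->A->refl->C->L'->D->R'->D->plug->D
Char 3 ('D'): step: R->1, L=6; D->plug->D->R->A->L->A->refl->C->L'->D->R'->G->plug->G
Char 4 ('D'): step: R->2, L=6; D->plug->D->R->A->L->A->refl->C->L'->D->R'->A->plug->A
Char 5 ('G'): step: R->3, L=6; G->plug->G->R->F->L->H->refl->F->L'->H->R'->C->plug->C
Final: ciphertext=ADGAC, RIGHT=3, LEFT=6

Answer: ADGAC 3 6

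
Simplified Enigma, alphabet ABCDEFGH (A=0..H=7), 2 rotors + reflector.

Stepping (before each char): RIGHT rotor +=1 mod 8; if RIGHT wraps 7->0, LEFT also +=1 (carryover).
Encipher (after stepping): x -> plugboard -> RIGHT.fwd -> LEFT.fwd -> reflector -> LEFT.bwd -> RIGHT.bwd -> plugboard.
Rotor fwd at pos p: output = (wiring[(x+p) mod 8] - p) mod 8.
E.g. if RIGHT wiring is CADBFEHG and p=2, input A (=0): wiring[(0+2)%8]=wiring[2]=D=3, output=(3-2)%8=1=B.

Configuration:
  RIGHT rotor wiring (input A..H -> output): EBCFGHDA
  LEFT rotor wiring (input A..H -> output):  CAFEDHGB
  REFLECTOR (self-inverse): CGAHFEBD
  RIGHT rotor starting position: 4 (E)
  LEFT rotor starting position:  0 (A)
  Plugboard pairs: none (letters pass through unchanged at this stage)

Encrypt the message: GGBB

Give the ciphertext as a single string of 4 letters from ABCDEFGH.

Char 1 ('G'): step: R->5, L=0; G->plug->G->R->A->L->C->refl->A->L'->B->R'->H->plug->H
Char 2 ('G'): step: R->6, L=0; G->plug->G->R->A->L->C->refl->A->L'->B->R'->H->plug->H
Char 3 ('B'): step: R->7, L=0; B->plug->B->R->F->L->H->refl->D->L'->E->R'->H->plug->H
Char 4 ('B'): step: R->0, L->1 (L advanced); B->plug->B->R->B->L->E->refl->F->L'->F->R'->D->plug->D

Answer: HHHD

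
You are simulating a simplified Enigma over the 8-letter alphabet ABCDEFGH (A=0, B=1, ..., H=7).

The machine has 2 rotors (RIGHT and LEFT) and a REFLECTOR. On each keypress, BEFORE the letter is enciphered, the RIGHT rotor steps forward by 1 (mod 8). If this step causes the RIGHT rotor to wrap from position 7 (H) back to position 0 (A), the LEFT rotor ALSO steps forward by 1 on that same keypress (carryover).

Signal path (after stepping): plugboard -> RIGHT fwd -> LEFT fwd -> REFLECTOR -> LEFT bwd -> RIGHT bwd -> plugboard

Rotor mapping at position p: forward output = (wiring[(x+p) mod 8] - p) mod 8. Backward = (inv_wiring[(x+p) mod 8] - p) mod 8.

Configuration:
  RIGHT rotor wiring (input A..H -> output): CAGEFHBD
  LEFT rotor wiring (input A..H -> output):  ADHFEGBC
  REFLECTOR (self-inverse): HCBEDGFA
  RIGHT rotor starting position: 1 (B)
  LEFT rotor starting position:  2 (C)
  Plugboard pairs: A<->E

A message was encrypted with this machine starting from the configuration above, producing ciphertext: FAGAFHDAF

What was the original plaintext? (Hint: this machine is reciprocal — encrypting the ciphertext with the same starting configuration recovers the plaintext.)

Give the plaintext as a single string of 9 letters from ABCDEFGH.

Char 1 ('F'): step: R->2, L=2; F->plug->F->R->B->L->D->refl->E->L'->D->R'->C->plug->C
Char 2 ('A'): step: R->3, L=2; A->plug->E->R->A->L->F->refl->G->L'->G->R'->D->plug->D
Char 3 ('G'): step: R->4, L=2; G->plug->G->R->C->L->C->refl->B->L'->H->R'->D->plug->D
Char 4 ('A'): step: R->5, L=2; A->plug->E->R->D->L->E->refl->D->L'->B->R'->F->plug->F
Char 5 ('F'): step: R->6, L=2; F->plug->F->R->G->L->G->refl->F->L'->A->R'->E->plug->A
Char 6 ('H'): step: R->7, L=2; H->plug->H->R->C->L->C->refl->B->L'->H->R'->D->plug->D
Char 7 ('D'): step: R->0, L->3 (L advanced); D->plug->D->R->E->L->H->refl->A->L'->G->R'->C->plug->C
Char 8 ('A'): step: R->1, L=3; A->plug->E->R->G->L->A->refl->H->L'->E->R'->D->plug->D
Char 9 ('F'): step: R->2, L=3; F->plug->F->R->B->L->B->refl->C->L'->A->R'->G->plug->G

Answer: CDDFADCDG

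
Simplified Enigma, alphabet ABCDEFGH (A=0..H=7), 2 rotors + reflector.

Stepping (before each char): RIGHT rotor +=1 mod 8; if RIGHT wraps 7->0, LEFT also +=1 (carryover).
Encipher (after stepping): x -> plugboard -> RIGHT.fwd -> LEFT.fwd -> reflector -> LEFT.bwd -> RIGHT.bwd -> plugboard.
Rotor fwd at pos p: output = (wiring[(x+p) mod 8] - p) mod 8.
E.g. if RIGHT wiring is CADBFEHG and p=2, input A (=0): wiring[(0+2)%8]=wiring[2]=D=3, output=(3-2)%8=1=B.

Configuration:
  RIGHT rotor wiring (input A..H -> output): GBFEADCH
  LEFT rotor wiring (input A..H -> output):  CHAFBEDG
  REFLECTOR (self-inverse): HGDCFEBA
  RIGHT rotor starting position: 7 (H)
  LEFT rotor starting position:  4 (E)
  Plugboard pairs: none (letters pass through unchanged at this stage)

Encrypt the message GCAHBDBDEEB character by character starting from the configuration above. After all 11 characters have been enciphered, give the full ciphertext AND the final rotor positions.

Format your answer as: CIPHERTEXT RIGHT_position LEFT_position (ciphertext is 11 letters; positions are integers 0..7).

Answer: BDHADCGAGAE 2 6

Derivation:
Char 1 ('G'): step: R->0, L->5 (L advanced); G->plug->G->R->C->L->B->refl->G->L'->B->R'->B->plug->B
Char 2 ('C'): step: R->1, L=5; C->plug->C->R->D->L->F->refl->E->L'->H->R'->D->plug->D
Char 3 ('A'): step: R->2, L=5; A->plug->A->R->D->L->F->refl->E->L'->H->R'->H->plug->H
Char 4 ('H'): step: R->3, L=5; H->plug->H->R->C->L->B->refl->G->L'->B->R'->A->plug->A
Char 5 ('B'): step: R->4, L=5; B->plug->B->R->H->L->E->refl->F->L'->D->R'->D->plug->D
Char 6 ('D'): step: R->5, L=5; D->plug->D->R->B->L->G->refl->B->L'->C->R'->C->plug->C
Char 7 ('B'): step: R->6, L=5; B->plug->B->R->B->L->G->refl->B->L'->C->R'->G->plug->G
Char 8 ('D'): step: R->7, L=5; D->plug->D->R->G->L->A->refl->H->L'->A->R'->A->plug->A
Char 9 ('E'): step: R->0, L->6 (L advanced); E->plug->E->R->A->L->F->refl->E->L'->C->R'->G->plug->G
Char 10 ('E'): step: R->1, L=6; E->plug->E->R->C->L->E->refl->F->L'->A->R'->A->plug->A
Char 11 ('B'): step: R->2, L=6; B->plug->B->R->C->L->E->refl->F->L'->A->R'->E->plug->E
Final: ciphertext=BDHADCGAGAE, RIGHT=2, LEFT=6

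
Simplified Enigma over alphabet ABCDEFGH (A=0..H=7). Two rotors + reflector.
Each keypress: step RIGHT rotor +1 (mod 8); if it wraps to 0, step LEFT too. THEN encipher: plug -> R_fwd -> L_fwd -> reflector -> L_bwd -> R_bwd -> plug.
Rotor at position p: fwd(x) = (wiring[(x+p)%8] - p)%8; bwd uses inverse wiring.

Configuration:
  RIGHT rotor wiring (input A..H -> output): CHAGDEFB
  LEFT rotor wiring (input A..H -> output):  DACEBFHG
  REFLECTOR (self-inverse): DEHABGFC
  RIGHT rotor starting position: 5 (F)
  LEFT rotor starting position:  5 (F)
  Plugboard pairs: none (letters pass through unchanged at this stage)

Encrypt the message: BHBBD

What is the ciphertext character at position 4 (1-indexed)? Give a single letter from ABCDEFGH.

Char 1 ('B'): step: R->6, L=5; B->plug->B->R->D->L->G->refl->F->L'->F->R'->G->plug->G
Char 2 ('H'): step: R->7, L=5; H->plug->H->R->G->L->H->refl->C->L'->B->R'->D->plug->D
Char 3 ('B'): step: R->0, L->6 (L advanced); B->plug->B->R->H->L->H->refl->C->L'->D->R'->E->plug->E
Char 4 ('B'): step: R->1, L=6; B->plug->B->R->H->L->H->refl->C->L'->D->R'->E->plug->E

E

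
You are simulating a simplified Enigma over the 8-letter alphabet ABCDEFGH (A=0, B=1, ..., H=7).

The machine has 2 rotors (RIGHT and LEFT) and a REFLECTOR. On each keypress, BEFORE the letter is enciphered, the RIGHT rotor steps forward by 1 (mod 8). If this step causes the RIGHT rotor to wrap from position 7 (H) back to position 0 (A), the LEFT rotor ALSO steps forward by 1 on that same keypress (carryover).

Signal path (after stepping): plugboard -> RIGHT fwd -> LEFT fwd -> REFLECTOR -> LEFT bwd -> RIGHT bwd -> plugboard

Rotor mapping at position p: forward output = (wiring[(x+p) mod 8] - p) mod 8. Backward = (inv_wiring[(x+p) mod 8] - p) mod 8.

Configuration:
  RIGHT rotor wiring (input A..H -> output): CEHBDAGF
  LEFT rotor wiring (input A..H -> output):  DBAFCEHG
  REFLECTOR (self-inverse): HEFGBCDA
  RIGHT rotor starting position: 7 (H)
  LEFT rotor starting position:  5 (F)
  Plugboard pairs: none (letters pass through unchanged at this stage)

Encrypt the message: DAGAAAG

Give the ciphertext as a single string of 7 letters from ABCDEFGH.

Char 1 ('D'): step: R->0, L->6 (L advanced); D->plug->D->R->B->L->A->refl->H->L'->F->R'->H->plug->H
Char 2 ('A'): step: R->1, L=6; A->plug->A->R->D->L->D->refl->G->L'->H->R'->E->plug->E
Char 3 ('G'): step: R->2, L=6; G->plug->G->R->A->L->B->refl->E->L'->G->R'->D->plug->D
Char 4 ('A'): step: R->3, L=6; A->plug->A->R->G->L->E->refl->B->L'->A->R'->B->plug->B
Char 5 ('A'): step: R->4, L=6; A->plug->A->R->H->L->G->refl->D->L'->D->R'->G->plug->G
Char 6 ('A'): step: R->5, L=6; A->plug->A->R->D->L->D->refl->G->L'->H->R'->E->plug->E
Char 7 ('G'): step: R->6, L=6; G->plug->G->R->F->L->H->refl->A->L'->B->R'->E->plug->E

Answer: HEDBGEE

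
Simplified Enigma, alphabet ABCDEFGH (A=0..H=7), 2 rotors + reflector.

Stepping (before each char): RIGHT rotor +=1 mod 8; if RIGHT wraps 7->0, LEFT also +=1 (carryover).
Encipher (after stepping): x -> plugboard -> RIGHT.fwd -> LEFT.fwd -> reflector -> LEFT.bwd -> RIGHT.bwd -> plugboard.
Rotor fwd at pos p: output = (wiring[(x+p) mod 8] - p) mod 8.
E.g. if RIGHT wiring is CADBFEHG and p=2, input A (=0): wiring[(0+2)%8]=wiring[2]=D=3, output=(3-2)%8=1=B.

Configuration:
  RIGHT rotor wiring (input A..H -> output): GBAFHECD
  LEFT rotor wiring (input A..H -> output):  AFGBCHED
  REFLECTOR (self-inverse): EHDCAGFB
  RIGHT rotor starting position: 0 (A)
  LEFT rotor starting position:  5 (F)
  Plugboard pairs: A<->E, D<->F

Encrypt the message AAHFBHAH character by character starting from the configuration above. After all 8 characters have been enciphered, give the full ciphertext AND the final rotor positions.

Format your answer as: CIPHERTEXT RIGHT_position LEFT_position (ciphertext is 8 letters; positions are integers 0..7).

Answer: EBCAFEEA 0 6

Derivation:
Char 1 ('A'): step: R->1, L=5; A->plug->E->R->D->L->D->refl->C->L'->A->R'->A->plug->E
Char 2 ('A'): step: R->2, L=5; A->plug->E->R->A->L->C->refl->D->L'->D->R'->B->plug->B
Char 3 ('H'): step: R->3, L=5; H->plug->H->R->F->L->B->refl->H->L'->B->R'->C->plug->C
Char 4 ('F'): step: R->4, L=5; F->plug->D->R->H->L->F->refl->G->L'->C->R'->E->plug->A
Char 5 ('B'): step: R->5, L=5; B->plug->B->R->F->L->B->refl->H->L'->B->R'->D->plug->F
Char 6 ('H'): step: R->6, L=5; H->plug->H->R->G->L->E->refl->A->L'->E->R'->A->plug->E
Char 7 ('A'): step: R->7, L=5; A->plug->E->R->G->L->E->refl->A->L'->E->R'->A->plug->E
Char 8 ('H'): step: R->0, L->6 (L advanced); H->plug->H->R->D->L->H->refl->B->L'->H->R'->E->plug->A
Final: ciphertext=EBCAFEEA, RIGHT=0, LEFT=6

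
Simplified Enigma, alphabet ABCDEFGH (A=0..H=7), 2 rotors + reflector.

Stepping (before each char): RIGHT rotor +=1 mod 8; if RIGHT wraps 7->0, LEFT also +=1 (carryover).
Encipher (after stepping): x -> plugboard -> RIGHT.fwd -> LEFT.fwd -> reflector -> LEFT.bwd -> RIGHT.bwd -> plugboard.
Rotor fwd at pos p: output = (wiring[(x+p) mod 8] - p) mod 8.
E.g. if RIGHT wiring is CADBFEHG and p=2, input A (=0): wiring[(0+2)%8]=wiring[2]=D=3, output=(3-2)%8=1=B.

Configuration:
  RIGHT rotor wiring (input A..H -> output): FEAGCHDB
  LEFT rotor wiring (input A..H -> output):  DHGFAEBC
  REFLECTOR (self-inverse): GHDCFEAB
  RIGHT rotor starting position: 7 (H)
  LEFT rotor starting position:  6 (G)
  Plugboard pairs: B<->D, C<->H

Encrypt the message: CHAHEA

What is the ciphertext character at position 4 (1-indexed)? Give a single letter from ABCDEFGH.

Char 1 ('C'): step: R->0, L->7 (L advanced); C->plug->H->R->B->L->E->refl->F->L'->G->R'->D->plug->B
Char 2 ('H'): step: R->1, L=7; H->plug->C->R->F->L->B->refl->H->L'->D->R'->A->plug->A
Char 3 ('A'): step: R->2, L=7; A->plug->A->R->G->L->F->refl->E->L'->B->R'->E->plug->E
Char 4 ('H'): step: R->3, L=7; H->plug->C->R->E->L->G->refl->A->L'->C->R'->F->plug->F

F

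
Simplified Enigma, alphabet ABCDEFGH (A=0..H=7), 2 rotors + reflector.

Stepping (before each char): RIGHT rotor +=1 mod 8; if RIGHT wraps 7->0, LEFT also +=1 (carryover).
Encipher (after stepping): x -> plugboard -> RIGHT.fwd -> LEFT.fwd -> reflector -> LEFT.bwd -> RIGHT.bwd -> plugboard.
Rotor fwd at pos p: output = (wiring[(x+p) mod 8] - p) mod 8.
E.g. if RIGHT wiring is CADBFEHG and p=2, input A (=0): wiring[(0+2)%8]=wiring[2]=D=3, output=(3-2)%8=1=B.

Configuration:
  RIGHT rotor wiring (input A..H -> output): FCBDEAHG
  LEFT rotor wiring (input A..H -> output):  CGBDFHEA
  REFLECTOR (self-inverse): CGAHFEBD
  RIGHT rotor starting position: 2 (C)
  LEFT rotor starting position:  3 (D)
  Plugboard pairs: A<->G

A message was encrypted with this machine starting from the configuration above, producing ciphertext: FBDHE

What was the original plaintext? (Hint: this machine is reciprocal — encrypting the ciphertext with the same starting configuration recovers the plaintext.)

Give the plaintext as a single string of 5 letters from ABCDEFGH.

Answer: DDCDD

Derivation:
Char 1 ('F'): step: R->3, L=3; F->plug->F->R->C->L->E->refl->F->L'->E->R'->D->plug->D
Char 2 ('B'): step: R->4, L=3; B->plug->B->R->E->L->F->refl->E->L'->C->R'->D->plug->D
Char 3 ('D'): step: R->5, L=3; D->plug->D->R->A->L->A->refl->C->L'->B->R'->C->plug->C
Char 4 ('H'): step: R->6, L=3; H->plug->H->R->C->L->E->refl->F->L'->E->R'->D->plug->D
Char 5 ('E'): step: R->7, L=3; E->plug->E->R->E->L->F->refl->E->L'->C->R'->D->plug->D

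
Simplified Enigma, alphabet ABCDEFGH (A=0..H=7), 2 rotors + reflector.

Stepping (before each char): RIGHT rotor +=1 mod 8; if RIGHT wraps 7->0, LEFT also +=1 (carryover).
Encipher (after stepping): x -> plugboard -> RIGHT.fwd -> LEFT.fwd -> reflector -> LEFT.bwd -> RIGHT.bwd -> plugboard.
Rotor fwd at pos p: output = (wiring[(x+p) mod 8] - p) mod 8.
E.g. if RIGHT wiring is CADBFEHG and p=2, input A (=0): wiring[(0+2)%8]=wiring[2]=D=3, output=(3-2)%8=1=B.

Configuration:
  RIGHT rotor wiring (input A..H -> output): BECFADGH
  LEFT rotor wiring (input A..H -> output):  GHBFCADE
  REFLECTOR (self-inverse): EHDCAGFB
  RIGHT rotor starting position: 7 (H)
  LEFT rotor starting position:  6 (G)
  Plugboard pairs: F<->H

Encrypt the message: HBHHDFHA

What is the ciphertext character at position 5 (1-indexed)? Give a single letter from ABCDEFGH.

Char 1 ('H'): step: R->0, L->7 (L advanced); H->plug->F->R->D->L->C->refl->D->L'->F->R'->D->plug->D
Char 2 ('B'): step: R->1, L=7; B->plug->B->R->B->L->H->refl->B->L'->G->R'->G->plug->G
Char 3 ('H'): step: R->2, L=7; H->plug->F->R->F->L->D->refl->C->L'->D->R'->B->plug->B
Char 4 ('H'): step: R->3, L=7; H->plug->F->R->G->L->B->refl->H->L'->B->R'->G->plug->G
Char 5 ('D'): step: R->4, L=7; D->plug->D->R->D->L->C->refl->D->L'->F->R'->E->plug->E

E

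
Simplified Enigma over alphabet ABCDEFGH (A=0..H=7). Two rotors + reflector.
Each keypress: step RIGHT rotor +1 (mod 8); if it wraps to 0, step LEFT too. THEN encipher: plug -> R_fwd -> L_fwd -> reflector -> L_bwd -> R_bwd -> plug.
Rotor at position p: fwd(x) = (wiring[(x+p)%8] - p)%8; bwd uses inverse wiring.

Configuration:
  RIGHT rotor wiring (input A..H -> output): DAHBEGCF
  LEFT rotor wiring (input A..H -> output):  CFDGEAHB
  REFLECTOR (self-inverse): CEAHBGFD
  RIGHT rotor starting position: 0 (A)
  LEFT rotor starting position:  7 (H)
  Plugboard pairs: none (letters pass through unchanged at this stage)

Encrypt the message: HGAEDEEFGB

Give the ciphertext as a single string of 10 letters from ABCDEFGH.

Char 1 ('H'): step: R->1, L=7; H->plug->H->R->C->L->G->refl->F->L'->F->R'->E->plug->E
Char 2 ('G'): step: R->2, L=7; G->plug->G->R->B->L->D->refl->H->L'->E->R'->D->plug->D
Char 3 ('A'): step: R->3, L=7; A->plug->A->R->G->L->B->refl->E->L'->D->R'->C->plug->C
Char 4 ('E'): step: R->4, L=7; E->plug->E->R->H->L->A->refl->C->L'->A->R'->A->plug->A
Char 5 ('D'): step: R->5, L=7; D->plug->D->R->G->L->B->refl->E->L'->D->R'->E->plug->E
Char 6 ('E'): step: R->6, L=7; E->plug->E->R->B->L->D->refl->H->L'->E->R'->A->plug->A
Char 7 ('E'): step: R->7, L=7; E->plug->E->R->C->L->G->refl->F->L'->F->R'->F->plug->F
Char 8 ('F'): step: R->0, L->0 (L advanced); F->plug->F->R->G->L->H->refl->D->L'->C->R'->G->plug->G
Char 9 ('G'): step: R->1, L=0; G->plug->G->R->E->L->E->refl->B->L'->H->R'->A->plug->A
Char 10 ('B'): step: R->2, L=0; B->plug->B->R->H->L->B->refl->E->L'->E->R'->D->plug->D

Answer: EDCAEAFGAD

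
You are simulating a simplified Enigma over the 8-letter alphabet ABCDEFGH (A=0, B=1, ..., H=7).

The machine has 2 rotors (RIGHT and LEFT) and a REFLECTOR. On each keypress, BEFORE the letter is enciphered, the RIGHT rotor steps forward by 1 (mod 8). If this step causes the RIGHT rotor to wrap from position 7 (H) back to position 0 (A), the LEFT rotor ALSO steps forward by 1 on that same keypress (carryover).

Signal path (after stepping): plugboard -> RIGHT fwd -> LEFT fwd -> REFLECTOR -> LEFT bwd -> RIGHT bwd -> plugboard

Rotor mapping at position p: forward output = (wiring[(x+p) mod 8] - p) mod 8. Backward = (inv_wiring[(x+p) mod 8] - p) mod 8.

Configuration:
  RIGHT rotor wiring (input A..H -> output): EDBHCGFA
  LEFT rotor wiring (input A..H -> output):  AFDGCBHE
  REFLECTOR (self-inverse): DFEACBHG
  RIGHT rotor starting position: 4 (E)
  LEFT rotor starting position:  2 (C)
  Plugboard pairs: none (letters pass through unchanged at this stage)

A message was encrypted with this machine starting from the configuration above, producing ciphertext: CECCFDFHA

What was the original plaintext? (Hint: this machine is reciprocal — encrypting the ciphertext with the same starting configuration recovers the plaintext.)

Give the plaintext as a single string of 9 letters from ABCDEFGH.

Char 1 ('C'): step: R->5, L=2; C->plug->C->R->D->L->H->refl->G->L'->G->R'->E->plug->E
Char 2 ('E'): step: R->6, L=2; E->plug->E->R->D->L->H->refl->G->L'->G->R'->C->plug->C
Char 3 ('C'): step: R->7, L=2; C->plug->C->R->E->L->F->refl->B->L'->A->R'->E->plug->E
Char 4 ('C'): step: R->0, L->3 (L advanced); C->plug->C->R->B->L->H->refl->G->L'->C->R'->E->plug->E
Char 5 ('F'): step: R->1, L=3; F->plug->F->R->E->L->B->refl->F->L'->F->R'->E->plug->E
Char 6 ('D'): step: R->2, L=3; D->plug->D->R->E->L->B->refl->F->L'->F->R'->B->plug->B
Char 7 ('F'): step: R->3, L=3; F->plug->F->R->B->L->H->refl->G->L'->C->R'->D->plug->D
Char 8 ('H'): step: R->4, L=3; H->plug->H->R->D->L->E->refl->C->L'->G->R'->A->plug->A
Char 9 ('A'): step: R->5, L=3; A->plug->A->R->B->L->H->refl->G->L'->C->R'->G->plug->G

Answer: ECEEEBDAG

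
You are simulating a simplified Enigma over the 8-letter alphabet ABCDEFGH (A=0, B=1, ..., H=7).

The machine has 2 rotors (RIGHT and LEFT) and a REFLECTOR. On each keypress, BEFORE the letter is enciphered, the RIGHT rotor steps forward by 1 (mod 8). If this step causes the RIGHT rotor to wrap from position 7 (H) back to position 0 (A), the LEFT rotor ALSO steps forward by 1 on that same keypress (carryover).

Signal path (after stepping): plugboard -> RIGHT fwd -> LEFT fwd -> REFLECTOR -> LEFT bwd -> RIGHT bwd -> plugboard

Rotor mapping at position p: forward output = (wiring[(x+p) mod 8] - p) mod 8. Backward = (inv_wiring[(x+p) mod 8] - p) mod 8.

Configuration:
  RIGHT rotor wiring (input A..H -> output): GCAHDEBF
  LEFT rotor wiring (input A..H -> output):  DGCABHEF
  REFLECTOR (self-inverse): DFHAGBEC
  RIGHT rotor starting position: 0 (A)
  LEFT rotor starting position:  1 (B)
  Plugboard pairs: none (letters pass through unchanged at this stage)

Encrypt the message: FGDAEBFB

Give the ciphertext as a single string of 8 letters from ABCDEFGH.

Char 1 ('F'): step: R->1, L=1; F->plug->F->R->A->L->F->refl->B->L'->B->R'->A->plug->A
Char 2 ('G'): step: R->2, L=1; G->plug->G->R->E->L->G->refl->E->L'->G->R'->A->plug->A
Char 3 ('D'): step: R->3, L=1; D->plug->D->R->G->L->E->refl->G->L'->E->R'->A->plug->A
Char 4 ('A'): step: R->4, L=1; A->plug->A->R->H->L->C->refl->H->L'->C->R'->E->plug->E
Char 5 ('E'): step: R->5, L=1; E->plug->E->R->F->L->D->refl->A->L'->D->R'->F->plug->F
Char 6 ('B'): step: R->6, L=1; B->plug->B->R->H->L->C->refl->H->L'->C->R'->E->plug->E
Char 7 ('F'): step: R->7, L=1; F->plug->F->R->E->L->G->refl->E->L'->G->R'->A->plug->A
Char 8 ('B'): step: R->0, L->2 (L advanced); B->plug->B->R->C->L->H->refl->C->L'->E->R'->F->plug->F

Answer: AAAEFEAF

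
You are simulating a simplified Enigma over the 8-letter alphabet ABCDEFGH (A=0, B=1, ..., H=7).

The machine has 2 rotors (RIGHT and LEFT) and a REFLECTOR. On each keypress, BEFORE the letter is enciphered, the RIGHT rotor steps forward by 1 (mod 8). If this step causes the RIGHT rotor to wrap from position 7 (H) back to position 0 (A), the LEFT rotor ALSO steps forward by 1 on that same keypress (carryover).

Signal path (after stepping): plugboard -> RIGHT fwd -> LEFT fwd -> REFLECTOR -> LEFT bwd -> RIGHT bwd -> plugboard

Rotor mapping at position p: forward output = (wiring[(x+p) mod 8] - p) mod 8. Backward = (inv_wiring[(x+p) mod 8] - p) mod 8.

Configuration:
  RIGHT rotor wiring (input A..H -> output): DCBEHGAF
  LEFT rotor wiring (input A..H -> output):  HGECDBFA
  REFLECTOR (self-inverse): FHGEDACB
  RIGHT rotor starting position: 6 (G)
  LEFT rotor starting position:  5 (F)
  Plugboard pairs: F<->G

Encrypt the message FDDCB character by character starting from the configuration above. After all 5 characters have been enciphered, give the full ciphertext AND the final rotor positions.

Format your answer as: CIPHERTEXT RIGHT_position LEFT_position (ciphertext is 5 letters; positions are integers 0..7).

Char 1 ('F'): step: R->7, L=5; F->plug->G->R->H->L->G->refl->C->L'->D->R'->C->plug->C
Char 2 ('D'): step: R->0, L->6 (L advanced); D->plug->D->R->E->L->G->refl->C->L'->B->R'->C->plug->C
Char 3 ('D'): step: R->1, L=6; D->plug->D->R->G->L->F->refl->A->L'->D->R'->C->plug->C
Char 4 ('C'): step: R->2, L=6; C->plug->C->R->F->L->E->refl->D->L'->H->R'->A->plug->A
Char 5 ('B'): step: R->3, L=6; B->plug->B->R->E->L->G->refl->C->L'->B->R'->A->plug->A
Final: ciphertext=CCCAA, RIGHT=3, LEFT=6

Answer: CCCAA 3 6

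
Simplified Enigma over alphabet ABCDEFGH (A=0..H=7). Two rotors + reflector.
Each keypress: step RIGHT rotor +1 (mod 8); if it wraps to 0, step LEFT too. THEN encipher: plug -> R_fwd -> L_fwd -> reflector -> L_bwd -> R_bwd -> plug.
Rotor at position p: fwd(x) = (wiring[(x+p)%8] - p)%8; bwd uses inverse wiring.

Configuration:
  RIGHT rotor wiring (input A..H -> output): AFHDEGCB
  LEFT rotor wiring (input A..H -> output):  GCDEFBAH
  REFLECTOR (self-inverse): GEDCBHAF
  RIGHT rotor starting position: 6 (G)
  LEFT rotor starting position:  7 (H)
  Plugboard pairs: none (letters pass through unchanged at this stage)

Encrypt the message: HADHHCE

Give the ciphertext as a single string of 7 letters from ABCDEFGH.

Answer: GFEADAG

Derivation:
Char 1 ('H'): step: R->7, L=7; H->plug->H->R->D->L->E->refl->B->L'->H->R'->G->plug->G
Char 2 ('A'): step: R->0, L->0 (L advanced); A->plug->A->R->A->L->G->refl->A->L'->G->R'->F->plug->F
Char 3 ('D'): step: R->1, L=0; D->plug->D->R->D->L->E->refl->B->L'->F->R'->E->plug->E
Char 4 ('H'): step: R->2, L=0; H->plug->H->R->D->L->E->refl->B->L'->F->R'->A->plug->A
Char 5 ('H'): step: R->3, L=0; H->plug->H->R->E->L->F->refl->H->L'->H->R'->D->plug->D
Char 6 ('C'): step: R->4, L=0; C->plug->C->R->G->L->A->refl->G->L'->A->R'->A->plug->A
Char 7 ('E'): step: R->5, L=0; E->plug->E->R->A->L->G->refl->A->L'->G->R'->G->plug->G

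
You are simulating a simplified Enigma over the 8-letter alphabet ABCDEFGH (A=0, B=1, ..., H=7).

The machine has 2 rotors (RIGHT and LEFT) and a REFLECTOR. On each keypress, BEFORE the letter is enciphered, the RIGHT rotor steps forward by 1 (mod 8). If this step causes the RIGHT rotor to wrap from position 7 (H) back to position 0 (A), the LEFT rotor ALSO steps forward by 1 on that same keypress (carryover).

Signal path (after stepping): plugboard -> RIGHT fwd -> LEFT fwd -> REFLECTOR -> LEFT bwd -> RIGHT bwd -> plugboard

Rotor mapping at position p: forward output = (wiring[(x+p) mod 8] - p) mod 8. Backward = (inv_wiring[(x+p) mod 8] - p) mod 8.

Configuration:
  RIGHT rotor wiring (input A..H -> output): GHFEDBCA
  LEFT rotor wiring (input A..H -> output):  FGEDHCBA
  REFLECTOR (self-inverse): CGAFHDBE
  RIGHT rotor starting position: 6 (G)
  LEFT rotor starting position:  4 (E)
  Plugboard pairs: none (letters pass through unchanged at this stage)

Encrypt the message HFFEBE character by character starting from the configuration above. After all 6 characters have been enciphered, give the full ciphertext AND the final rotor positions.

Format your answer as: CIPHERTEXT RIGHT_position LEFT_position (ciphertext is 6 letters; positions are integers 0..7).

Char 1 ('H'): step: R->7, L=4; H->plug->H->R->D->L->E->refl->H->L'->H->R'->B->plug->B
Char 2 ('F'): step: R->0, L->5 (L advanced); F->plug->F->R->B->L->E->refl->H->L'->F->R'->C->plug->C
Char 3 ('F'): step: R->1, L=5; F->plug->F->R->B->L->E->refl->H->L'->F->R'->H->plug->H
Char 4 ('E'): step: R->2, L=5; E->plug->E->R->A->L->F->refl->D->L'->C->R'->B->plug->B
Char 5 ('B'): step: R->3, L=5; B->plug->B->R->A->L->F->refl->D->L'->C->R'->H->plug->H
Char 6 ('E'): step: R->4, L=5; E->plug->E->R->C->L->D->refl->F->L'->A->R'->H->plug->H
Final: ciphertext=BCHBHH, RIGHT=4, LEFT=5

Answer: BCHBHH 4 5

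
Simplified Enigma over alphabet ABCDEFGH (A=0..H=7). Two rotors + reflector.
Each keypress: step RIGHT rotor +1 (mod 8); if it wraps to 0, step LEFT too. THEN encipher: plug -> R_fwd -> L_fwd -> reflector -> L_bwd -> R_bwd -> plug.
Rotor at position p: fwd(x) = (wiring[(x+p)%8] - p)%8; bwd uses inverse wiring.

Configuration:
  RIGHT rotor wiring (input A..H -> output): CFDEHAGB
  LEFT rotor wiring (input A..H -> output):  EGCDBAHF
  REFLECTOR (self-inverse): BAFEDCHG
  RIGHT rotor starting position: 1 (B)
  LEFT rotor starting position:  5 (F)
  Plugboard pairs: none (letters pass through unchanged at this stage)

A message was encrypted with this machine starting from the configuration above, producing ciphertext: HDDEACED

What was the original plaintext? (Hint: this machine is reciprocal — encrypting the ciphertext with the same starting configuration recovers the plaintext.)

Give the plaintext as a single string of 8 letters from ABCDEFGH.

Char 1 ('H'): step: R->2, L=5; H->plug->H->R->D->L->H->refl->G->L'->G->R'->D->plug->D
Char 2 ('D'): step: R->3, L=5; D->plug->D->R->D->L->H->refl->G->L'->G->R'->E->plug->E
Char 3 ('D'): step: R->4, L=5; D->plug->D->R->F->L->F->refl->C->L'->B->R'->F->plug->F
Char 4 ('E'): step: R->5, L=5; E->plug->E->R->A->L->D->refl->E->L'->H->R'->G->plug->G
Char 5 ('A'): step: R->6, L=5; A->plug->A->R->A->L->D->refl->E->L'->H->R'->D->plug->D
Char 6 ('C'): step: R->7, L=5; C->plug->C->R->G->L->G->refl->H->L'->D->R'->B->plug->B
Char 7 ('E'): step: R->0, L->6 (L advanced); E->plug->E->R->H->L->C->refl->F->L'->F->R'->B->plug->B
Char 8 ('D'): step: R->1, L=6; D->plug->D->R->G->L->D->refl->E->L'->E->R'->A->plug->A

Answer: DEFGDBBA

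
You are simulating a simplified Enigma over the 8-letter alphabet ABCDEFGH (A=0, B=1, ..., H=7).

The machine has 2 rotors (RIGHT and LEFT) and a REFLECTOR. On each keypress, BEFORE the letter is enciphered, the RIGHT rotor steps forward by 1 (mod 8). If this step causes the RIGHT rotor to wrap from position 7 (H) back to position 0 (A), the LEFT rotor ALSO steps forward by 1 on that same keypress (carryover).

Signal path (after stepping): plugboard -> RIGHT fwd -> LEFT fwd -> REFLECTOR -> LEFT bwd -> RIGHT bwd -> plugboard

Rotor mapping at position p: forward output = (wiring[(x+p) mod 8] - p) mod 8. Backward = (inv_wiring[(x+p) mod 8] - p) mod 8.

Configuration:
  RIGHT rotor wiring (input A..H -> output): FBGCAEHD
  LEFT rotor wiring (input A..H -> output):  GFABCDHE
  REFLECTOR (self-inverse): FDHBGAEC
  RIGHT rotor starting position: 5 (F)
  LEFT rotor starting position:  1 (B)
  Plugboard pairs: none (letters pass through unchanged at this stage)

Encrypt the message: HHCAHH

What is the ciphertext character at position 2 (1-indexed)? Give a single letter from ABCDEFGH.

Char 1 ('H'): step: R->6, L=1; H->plug->H->R->G->L->D->refl->B->L'->D->R'->D->plug->D
Char 2 ('H'): step: R->7, L=1; H->plug->H->R->A->L->E->refl->G->L'->F->R'->G->plug->G

G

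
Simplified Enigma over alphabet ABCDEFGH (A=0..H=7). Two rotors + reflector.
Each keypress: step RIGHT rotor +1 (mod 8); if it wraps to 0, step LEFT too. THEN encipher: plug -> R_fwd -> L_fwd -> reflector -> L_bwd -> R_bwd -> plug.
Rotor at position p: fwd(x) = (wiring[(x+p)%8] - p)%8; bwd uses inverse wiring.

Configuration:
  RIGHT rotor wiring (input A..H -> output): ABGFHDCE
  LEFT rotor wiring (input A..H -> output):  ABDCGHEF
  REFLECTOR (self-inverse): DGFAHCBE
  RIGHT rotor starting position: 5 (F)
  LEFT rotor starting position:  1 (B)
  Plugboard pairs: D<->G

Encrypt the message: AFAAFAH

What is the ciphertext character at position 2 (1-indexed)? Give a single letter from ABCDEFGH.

Char 1 ('A'): step: R->6, L=1; A->plug->A->R->E->L->G->refl->B->L'->C->R'->C->plug->C
Char 2 ('F'): step: R->7, L=1; F->plug->F->R->A->L->A->refl->D->L'->F->R'->A->plug->A

A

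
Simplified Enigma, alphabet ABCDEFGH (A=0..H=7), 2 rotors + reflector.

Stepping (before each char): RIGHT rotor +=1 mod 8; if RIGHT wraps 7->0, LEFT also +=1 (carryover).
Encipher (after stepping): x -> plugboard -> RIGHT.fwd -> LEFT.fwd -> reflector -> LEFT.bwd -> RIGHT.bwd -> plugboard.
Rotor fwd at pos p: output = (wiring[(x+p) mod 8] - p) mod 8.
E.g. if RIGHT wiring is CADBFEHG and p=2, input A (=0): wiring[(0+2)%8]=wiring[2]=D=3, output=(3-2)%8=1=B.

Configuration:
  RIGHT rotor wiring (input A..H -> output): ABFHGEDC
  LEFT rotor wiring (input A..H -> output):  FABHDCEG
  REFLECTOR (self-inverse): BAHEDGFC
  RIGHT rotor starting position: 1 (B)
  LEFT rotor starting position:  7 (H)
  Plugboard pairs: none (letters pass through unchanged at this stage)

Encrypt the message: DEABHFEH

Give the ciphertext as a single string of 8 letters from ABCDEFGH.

Answer: CCECABFA

Derivation:
Char 1 ('D'): step: R->2, L=7; D->plug->D->R->C->L->B->refl->A->L'->E->R'->C->plug->C
Char 2 ('E'): step: R->3, L=7; E->plug->E->R->H->L->F->refl->G->L'->B->R'->C->plug->C
Char 3 ('A'): step: R->4, L=7; A->plug->A->R->C->L->B->refl->A->L'->E->R'->E->plug->E
Char 4 ('B'): step: R->5, L=7; B->plug->B->R->G->L->D->refl->E->L'->F->R'->C->plug->C
Char 5 ('H'): step: R->6, L=7; H->plug->H->R->G->L->D->refl->E->L'->F->R'->A->plug->A
Char 6 ('F'): step: R->7, L=7; F->plug->F->R->H->L->F->refl->G->L'->B->R'->B->plug->B
Char 7 ('E'): step: R->0, L->0 (L advanced); E->plug->E->R->G->L->E->refl->D->L'->E->R'->F->plug->F
Char 8 ('H'): step: R->1, L=0; H->plug->H->R->H->L->G->refl->F->L'->A->R'->A->plug->A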